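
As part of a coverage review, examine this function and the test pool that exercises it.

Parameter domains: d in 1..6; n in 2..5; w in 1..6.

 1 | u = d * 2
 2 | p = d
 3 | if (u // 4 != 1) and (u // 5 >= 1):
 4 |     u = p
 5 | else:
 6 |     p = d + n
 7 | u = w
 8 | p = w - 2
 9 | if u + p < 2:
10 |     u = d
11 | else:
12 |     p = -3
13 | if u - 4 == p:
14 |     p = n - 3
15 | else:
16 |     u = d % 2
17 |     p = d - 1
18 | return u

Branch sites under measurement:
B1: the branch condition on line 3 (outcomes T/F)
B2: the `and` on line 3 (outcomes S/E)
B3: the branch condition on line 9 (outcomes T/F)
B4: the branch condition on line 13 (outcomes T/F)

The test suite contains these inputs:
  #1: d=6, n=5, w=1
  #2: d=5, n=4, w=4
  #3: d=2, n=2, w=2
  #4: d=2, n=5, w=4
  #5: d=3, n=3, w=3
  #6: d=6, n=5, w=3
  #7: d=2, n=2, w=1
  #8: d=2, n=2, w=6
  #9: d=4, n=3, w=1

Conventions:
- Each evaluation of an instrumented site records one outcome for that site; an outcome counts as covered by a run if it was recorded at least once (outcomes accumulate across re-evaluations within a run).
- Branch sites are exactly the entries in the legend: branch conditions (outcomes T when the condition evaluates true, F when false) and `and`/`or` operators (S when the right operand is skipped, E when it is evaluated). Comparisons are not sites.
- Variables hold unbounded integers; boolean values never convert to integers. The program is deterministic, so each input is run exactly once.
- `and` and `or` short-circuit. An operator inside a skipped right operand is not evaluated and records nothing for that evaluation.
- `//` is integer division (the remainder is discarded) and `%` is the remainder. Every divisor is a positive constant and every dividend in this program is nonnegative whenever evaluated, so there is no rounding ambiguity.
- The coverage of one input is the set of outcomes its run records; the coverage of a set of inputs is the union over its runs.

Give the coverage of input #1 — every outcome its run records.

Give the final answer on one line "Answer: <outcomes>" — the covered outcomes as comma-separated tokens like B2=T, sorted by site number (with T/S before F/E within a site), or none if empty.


Tracing the run of input #1 (d=6, n=5, w=1):
  B2->E, B1->T, B3->T, B4->F
deduplicating events, the covered set is: B1=T, B2=E, B3=T, B4=F
Answer: B1=T, B2=E, B3=T, B4=F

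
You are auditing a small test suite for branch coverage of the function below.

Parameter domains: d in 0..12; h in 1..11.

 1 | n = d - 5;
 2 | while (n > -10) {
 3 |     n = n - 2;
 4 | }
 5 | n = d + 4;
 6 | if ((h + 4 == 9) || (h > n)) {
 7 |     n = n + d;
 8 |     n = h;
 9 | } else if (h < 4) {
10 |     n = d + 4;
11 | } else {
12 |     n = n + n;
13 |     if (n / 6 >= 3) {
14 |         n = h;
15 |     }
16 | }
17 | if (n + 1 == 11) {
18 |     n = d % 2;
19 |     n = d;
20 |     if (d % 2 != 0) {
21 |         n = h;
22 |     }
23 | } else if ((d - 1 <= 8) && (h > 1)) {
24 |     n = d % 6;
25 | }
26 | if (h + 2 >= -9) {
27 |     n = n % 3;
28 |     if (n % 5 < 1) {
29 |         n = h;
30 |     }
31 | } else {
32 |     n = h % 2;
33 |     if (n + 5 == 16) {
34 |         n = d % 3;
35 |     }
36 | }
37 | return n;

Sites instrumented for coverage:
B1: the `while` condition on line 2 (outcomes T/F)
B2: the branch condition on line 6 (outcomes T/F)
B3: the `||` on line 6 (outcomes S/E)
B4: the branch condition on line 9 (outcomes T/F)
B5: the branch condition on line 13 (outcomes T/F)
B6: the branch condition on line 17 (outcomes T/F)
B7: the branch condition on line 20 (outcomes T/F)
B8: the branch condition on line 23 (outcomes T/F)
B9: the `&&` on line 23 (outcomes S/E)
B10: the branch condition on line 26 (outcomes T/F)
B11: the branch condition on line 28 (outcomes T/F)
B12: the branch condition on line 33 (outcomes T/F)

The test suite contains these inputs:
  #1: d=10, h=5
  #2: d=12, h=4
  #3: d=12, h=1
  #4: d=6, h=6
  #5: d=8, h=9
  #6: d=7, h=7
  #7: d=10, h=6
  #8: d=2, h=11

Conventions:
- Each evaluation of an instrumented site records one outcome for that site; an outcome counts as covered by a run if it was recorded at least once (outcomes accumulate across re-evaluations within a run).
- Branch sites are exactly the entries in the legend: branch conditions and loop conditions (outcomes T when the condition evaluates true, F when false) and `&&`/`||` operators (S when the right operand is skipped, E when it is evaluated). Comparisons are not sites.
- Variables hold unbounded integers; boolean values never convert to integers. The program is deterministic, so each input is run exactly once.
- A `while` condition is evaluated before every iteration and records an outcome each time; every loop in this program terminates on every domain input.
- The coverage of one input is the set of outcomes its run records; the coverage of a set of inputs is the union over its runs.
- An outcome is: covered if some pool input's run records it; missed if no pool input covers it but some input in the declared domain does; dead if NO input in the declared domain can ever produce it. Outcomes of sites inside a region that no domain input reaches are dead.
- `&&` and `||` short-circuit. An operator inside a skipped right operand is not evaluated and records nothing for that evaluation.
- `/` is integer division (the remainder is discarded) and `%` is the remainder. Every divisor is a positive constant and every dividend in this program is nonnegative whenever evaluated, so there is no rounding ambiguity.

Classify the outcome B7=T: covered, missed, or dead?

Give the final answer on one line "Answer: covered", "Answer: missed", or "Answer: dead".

no pool input records B7=T
but domain input (d=1, h=4) does record it -> reachable, so missed

Answer: missed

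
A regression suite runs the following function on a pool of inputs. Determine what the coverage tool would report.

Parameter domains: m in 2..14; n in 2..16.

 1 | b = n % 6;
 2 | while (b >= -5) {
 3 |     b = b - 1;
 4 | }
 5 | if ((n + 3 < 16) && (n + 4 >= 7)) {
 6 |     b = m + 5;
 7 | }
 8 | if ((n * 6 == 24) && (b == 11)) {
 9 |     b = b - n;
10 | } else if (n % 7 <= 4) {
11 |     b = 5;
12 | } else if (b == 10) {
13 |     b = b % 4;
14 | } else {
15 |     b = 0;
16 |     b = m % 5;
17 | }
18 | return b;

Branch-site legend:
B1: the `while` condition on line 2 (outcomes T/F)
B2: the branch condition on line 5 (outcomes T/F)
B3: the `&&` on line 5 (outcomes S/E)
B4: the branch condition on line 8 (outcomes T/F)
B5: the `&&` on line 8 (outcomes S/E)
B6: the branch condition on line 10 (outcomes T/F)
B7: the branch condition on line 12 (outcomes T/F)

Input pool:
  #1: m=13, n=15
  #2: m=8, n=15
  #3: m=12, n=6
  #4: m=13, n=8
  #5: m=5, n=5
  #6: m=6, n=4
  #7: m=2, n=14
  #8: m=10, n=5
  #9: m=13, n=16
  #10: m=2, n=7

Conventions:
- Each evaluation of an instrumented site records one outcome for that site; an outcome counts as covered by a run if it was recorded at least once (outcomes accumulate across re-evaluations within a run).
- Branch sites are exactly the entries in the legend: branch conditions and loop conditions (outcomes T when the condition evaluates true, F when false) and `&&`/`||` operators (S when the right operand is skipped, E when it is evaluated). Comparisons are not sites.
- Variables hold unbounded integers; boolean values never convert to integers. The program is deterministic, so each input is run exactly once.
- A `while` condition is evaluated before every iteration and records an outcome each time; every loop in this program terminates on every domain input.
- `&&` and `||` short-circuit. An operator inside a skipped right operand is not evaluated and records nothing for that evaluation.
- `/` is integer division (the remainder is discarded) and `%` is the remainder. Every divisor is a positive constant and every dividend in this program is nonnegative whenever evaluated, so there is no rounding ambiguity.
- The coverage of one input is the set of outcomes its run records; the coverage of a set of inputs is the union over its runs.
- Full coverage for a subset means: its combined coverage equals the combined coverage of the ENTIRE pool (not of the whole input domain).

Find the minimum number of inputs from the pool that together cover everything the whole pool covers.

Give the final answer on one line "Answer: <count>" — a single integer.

#1 (m=13, n=15) -> B1->T, B1->T, B1->T, B1->T, B1->T, B1->T, B1->T, B1->T, B1->T, B1->F, B3->S, B2->F, B5->S, B4->F, ...; covered: B1=T, B1=F, B2=F, B3=S, B4=F, B5=S, B6=T
#2 (m=8, n=15) -> B1->T, B1->T, B1->T, B1->T, B1->T, B1->T, B1->T, B1->T, B1->T, B1->F, B3->S, B2->F, B5->S, B4->F, ...; covered: B1=T, B1=F, B2=F, B3=S, B4=F, B5=S, B6=T
#3 (m=12, n=6) -> B1->T, B1->T, B1->T, B1->T, B1->T, B1->T, B1->F, B3->E, B2->T, B5->S, B4->F, B6->F, B7->F; covered: B1=T, B1=F, B2=T, B3=E, B4=F, B5=S, B6=F, B7=F
#4 (m=13, n=8) -> B1->T, B1->T, B1->T, B1->T, B1->T, B1->T, B1->T, B1->T, B1->F, B3->E, B2->T, B5->S, B4->F, B6->T; covered: B1=T, B1=F, B2=T, B3=E, B4=F, B5=S, B6=T
#5 (m=5, n=5) -> B1->T, B1->T, B1->T, B1->T, B1->T, B1->T, B1->T, B1->T, B1->T, B1->T, B1->T, B1->F, B3->E, B2->T, ...; covered: B1=T, B1=F, B2=T, B3=E, B4=F, B5=S, B6=F, B7=T
#6 (m=6, n=4) -> B1->T, B1->T, B1->T, B1->T, B1->T, B1->T, B1->T, B1->T, B1->T, B1->T, B1->F, B3->E, B2->T, B5->E, ...; covered: B1=T, B1=F, B2=T, B3=E, B4=T, B5=E
#7 (m=2, n=14) -> B1->T, B1->T, B1->T, B1->T, B1->T, B1->T, B1->T, B1->T, B1->F, B3->S, B2->F, B5->S, B4->F, B6->T; covered: B1=T, B1=F, B2=F, B3=S, B4=F, B5=S, B6=T
#8 (m=10, n=5) -> B1->T, B1->T, B1->T, B1->T, B1->T, B1->T, B1->T, B1->T, B1->T, B1->T, B1->T, B1->F, B3->E, B2->T, ...; covered: B1=T, B1=F, B2=T, B3=E, B4=F, B5=S, B6=F, B7=F
#9 (m=13, n=16) -> B1->T, B1->T, B1->T, B1->T, B1->T, B1->T, B1->T, B1->T, B1->T, B1->T, B1->F, B3->S, B2->F, B5->S, ...; covered: B1=T, B1=F, B2=F, B3=S, B4=F, B5=S, B6=T
#10 (m=2, n=7) -> B1->T, B1->T, B1->T, B1->T, B1->T, B1->T, B1->T, B1->F, B3->E, B2->T, B5->S, B4->F, B6->T; covered: B1=T, B1=F, B2=T, B3=E, B4=F, B5=S, B6=T
union over all inputs: B1=T, B1=F, B2=T, B2=F, B3=S, B3=E, B4=T, B4=F, B5=S, B5=E, B6=T, B6=F, B7=T, B7=F (14 outcomes)
every size-1 subset falls short of the 14 outcomes (best: 8/14)
every size-2 subset falls short of the 14 outcomes (best: 11/14)
every size-3 subset falls short of the 14 outcomes (best: 13/14)
at size 4, {1, 3, 5, 6} reaches all 14 outcomes; every lexicographically earlier size-4 subset fails

Answer: 4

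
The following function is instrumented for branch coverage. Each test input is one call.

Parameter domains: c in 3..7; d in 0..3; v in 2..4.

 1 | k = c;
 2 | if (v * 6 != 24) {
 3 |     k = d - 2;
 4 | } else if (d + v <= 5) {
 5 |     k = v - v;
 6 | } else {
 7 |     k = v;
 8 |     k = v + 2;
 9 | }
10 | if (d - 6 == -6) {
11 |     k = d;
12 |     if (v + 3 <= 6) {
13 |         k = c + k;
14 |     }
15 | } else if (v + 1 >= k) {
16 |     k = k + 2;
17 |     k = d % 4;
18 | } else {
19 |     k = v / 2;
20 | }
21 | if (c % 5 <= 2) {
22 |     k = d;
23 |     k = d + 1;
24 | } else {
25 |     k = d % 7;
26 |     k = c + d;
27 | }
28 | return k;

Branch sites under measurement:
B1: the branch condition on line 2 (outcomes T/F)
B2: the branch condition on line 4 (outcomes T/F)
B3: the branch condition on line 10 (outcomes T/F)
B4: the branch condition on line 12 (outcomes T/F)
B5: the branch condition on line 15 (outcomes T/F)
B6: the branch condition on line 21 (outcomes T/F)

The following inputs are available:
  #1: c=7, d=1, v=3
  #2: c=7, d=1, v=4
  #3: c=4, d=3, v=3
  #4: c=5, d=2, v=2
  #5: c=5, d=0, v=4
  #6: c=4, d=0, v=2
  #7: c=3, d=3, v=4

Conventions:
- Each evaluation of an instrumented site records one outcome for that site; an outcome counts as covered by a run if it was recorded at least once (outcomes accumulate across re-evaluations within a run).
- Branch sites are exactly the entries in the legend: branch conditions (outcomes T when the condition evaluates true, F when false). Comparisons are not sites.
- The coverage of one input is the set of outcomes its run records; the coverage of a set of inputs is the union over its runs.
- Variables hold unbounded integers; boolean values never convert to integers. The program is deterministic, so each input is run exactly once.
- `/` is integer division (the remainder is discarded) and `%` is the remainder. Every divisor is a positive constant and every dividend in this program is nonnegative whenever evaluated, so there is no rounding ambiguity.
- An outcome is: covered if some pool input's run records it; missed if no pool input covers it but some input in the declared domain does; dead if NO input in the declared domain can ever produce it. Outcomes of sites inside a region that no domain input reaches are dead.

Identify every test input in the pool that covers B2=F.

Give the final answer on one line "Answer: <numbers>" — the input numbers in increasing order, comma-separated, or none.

input #1 (c=7, d=1, v=3): never hits B2=F
input #2 (c=7, d=1, v=4): never hits B2=F
input #3 (c=4, d=3, v=3): never hits B2=F
input #4 (c=5, d=2, v=2): never hits B2=F
input #5 (c=5, d=0, v=4): never hits B2=F
input #6 (c=4, d=0, v=2): never hits B2=F
input #7 (c=3, d=3, v=4): hits B2=F

Answer: 7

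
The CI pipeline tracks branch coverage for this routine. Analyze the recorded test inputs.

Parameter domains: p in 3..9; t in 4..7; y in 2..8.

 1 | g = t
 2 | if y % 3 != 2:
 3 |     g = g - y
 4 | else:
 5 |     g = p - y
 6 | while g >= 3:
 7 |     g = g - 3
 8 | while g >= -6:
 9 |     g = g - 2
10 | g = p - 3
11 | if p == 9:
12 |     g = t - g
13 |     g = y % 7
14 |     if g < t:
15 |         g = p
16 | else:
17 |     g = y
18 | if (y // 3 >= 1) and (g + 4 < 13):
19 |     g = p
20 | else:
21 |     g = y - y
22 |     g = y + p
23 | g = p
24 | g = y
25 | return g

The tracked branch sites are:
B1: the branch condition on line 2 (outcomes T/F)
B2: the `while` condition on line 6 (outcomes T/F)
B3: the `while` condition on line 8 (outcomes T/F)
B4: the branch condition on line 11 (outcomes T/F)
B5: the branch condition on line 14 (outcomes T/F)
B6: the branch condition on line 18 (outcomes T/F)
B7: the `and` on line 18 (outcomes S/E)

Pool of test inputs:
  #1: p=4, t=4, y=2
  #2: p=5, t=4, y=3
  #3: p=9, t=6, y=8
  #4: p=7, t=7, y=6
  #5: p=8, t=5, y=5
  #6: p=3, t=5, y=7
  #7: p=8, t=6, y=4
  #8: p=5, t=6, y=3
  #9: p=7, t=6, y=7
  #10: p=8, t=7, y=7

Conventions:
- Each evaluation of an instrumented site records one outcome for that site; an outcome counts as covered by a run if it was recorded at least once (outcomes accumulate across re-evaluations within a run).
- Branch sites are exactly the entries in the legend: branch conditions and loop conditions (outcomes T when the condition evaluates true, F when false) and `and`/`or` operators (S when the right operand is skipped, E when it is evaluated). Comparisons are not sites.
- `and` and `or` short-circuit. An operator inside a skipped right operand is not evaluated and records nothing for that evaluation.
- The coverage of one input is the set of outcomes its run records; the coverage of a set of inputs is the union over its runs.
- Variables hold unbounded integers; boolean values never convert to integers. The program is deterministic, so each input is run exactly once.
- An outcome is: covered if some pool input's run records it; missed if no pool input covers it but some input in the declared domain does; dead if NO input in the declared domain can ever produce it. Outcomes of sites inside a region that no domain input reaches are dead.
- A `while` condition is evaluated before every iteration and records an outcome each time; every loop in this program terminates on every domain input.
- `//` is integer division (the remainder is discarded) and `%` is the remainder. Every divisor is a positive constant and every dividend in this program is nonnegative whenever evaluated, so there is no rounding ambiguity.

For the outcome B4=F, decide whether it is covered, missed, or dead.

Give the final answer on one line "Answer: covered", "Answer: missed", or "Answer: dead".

B4=F is recorded by pool input(s) 1, 2, 4, 5, 6, 7, 8, 9, 10 -> covered

Answer: covered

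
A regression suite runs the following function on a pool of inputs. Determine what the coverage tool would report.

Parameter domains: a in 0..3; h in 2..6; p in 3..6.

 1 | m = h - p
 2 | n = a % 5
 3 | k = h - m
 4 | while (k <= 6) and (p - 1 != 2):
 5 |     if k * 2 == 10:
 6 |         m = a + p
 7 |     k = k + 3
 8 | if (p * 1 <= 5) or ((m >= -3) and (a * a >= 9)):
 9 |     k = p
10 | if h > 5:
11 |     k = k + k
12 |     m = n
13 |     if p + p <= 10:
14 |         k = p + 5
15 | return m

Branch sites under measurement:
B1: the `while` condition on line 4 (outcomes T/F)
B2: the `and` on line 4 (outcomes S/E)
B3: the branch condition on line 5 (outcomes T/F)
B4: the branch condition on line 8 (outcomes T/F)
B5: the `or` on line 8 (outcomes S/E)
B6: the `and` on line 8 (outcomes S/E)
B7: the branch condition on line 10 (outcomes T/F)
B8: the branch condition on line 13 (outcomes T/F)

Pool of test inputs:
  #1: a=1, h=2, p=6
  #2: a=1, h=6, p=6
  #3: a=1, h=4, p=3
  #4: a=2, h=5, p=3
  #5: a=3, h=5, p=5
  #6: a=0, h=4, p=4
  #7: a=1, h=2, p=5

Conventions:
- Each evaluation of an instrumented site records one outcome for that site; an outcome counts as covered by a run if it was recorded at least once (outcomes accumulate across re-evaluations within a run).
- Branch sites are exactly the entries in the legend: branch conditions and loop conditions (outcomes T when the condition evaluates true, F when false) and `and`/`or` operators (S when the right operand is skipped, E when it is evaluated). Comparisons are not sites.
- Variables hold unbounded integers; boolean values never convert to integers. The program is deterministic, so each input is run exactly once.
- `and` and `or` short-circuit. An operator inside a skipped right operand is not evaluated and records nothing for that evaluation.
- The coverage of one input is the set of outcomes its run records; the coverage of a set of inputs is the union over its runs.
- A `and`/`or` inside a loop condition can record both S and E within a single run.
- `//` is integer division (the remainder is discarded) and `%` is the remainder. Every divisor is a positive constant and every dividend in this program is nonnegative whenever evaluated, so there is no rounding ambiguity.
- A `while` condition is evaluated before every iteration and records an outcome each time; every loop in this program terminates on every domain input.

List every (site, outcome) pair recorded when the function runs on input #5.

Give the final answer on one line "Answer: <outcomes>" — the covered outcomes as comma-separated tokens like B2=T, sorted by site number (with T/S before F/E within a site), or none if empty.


Running input #5 (a=3, h=5, p=5), event by event:
  B2->E, B1->T, B3->T, B2->S, B1->F, B5->S, B4->T, B7->F
collecting distinct outcomes: B1=T, B1=F, B2=S, B2=E, B3=T, B4=T, B5=S, B7=F
Answer: B1=T, B1=F, B2=S, B2=E, B3=T, B4=T, B5=S, B7=F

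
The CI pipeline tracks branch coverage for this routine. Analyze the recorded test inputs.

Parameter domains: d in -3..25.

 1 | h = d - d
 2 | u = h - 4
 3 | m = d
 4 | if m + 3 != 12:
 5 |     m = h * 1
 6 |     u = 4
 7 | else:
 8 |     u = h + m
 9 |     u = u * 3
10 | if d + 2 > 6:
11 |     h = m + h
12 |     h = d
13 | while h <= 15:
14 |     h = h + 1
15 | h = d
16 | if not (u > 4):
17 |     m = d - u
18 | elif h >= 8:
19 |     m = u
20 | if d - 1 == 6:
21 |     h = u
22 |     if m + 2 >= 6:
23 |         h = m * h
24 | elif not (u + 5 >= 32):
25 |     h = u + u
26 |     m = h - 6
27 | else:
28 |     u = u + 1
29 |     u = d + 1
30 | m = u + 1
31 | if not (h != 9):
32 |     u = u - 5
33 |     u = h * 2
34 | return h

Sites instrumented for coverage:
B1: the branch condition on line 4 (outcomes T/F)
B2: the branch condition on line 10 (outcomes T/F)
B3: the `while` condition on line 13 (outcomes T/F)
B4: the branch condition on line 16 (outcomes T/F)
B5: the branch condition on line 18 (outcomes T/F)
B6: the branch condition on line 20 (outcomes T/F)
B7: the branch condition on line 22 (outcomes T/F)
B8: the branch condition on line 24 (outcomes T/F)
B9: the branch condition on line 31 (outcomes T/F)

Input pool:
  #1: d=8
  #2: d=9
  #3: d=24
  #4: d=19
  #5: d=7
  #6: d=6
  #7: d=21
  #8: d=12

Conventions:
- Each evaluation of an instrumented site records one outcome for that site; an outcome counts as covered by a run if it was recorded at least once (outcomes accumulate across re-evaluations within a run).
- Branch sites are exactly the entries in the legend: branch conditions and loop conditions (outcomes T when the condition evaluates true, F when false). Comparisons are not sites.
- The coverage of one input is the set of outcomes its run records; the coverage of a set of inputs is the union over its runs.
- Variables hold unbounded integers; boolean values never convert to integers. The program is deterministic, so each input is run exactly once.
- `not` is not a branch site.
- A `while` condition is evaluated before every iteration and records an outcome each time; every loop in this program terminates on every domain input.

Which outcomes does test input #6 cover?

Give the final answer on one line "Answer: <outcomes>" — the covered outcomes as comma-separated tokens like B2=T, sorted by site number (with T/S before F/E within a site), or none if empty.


Running input #6 (d=6), event by event:
  B1->T, B2->T, B3->T, B3->T, B3->T, B3->T, B3->T, B3->T, B3->T, B3->T
  B3->T, B3->T, B3->F, B4->T, B6->F, B8->T, B9->F
deduplicating events, the covered set is: B1=T, B2=T, B3=T, B3=F, B4=T, B6=F, B8=T, B9=F
Answer: B1=T, B2=T, B3=T, B3=F, B4=T, B6=F, B8=T, B9=F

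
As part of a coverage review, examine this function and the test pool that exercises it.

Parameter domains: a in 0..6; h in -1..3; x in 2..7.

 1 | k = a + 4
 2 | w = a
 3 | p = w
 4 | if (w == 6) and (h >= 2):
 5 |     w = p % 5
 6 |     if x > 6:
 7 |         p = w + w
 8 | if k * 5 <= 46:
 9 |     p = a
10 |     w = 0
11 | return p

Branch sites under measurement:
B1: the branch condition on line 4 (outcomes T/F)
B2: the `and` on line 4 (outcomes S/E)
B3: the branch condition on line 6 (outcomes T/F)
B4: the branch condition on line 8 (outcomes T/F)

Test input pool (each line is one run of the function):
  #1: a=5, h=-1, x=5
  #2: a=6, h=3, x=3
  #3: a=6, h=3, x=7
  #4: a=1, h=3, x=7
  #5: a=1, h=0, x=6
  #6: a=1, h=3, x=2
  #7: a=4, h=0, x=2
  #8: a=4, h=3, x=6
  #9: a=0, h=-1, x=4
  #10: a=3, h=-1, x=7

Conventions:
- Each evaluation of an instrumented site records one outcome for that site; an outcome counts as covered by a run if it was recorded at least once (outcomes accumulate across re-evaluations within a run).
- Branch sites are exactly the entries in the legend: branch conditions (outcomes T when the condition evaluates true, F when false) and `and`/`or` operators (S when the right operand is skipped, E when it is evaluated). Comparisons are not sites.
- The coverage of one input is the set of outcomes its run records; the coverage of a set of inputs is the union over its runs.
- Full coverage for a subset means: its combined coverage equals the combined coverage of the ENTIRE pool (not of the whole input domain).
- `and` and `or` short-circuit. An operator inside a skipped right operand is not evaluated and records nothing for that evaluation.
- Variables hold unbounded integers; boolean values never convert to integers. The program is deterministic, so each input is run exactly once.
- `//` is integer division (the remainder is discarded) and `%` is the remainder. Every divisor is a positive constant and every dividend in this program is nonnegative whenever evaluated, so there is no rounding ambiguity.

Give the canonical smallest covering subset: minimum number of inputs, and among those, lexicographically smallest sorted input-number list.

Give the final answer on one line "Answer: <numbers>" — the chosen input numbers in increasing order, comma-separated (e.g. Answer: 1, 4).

run #1 (a=5, h=-1, x=5) records B1=F, B2=S, B4=T
run #2 (a=6, h=3, x=3) records B1=T, B2=E, B3=F, B4=F
run #3 (a=6, h=3, x=7) records B1=T, B2=E, B3=T, B4=F
run #4 (a=1, h=3, x=7) records B1=F, B2=S, B4=T
run #5 (a=1, h=0, x=6) records B1=F, B2=S, B4=T
run #6 (a=1, h=3, x=2) records B1=F, B2=S, B4=T
run #7 (a=4, h=0, x=2) records B1=F, B2=S, B4=T
run #8 (a=4, h=3, x=6) records B1=F, B2=S, B4=T
run #9 (a=0, h=-1, x=4) records B1=F, B2=S, B4=T
run #10 (a=3, h=-1, x=7) records B1=F, B2=S, B4=T
union over all inputs: B1=T, B1=F, B2=S, B2=E, B3=T, B3=F, B4=T, B4=F (8 outcomes)
every size-1 subset falls short of the 8 outcomes (best: 4/8)
every size-2 subset falls short of the 8 outcomes (best: 7/8)
inputs {1, 2, 3} (size 3) cover everything; no size-3 subset with a lexicographically smaller index list covers all 8

Answer: 1, 2, 3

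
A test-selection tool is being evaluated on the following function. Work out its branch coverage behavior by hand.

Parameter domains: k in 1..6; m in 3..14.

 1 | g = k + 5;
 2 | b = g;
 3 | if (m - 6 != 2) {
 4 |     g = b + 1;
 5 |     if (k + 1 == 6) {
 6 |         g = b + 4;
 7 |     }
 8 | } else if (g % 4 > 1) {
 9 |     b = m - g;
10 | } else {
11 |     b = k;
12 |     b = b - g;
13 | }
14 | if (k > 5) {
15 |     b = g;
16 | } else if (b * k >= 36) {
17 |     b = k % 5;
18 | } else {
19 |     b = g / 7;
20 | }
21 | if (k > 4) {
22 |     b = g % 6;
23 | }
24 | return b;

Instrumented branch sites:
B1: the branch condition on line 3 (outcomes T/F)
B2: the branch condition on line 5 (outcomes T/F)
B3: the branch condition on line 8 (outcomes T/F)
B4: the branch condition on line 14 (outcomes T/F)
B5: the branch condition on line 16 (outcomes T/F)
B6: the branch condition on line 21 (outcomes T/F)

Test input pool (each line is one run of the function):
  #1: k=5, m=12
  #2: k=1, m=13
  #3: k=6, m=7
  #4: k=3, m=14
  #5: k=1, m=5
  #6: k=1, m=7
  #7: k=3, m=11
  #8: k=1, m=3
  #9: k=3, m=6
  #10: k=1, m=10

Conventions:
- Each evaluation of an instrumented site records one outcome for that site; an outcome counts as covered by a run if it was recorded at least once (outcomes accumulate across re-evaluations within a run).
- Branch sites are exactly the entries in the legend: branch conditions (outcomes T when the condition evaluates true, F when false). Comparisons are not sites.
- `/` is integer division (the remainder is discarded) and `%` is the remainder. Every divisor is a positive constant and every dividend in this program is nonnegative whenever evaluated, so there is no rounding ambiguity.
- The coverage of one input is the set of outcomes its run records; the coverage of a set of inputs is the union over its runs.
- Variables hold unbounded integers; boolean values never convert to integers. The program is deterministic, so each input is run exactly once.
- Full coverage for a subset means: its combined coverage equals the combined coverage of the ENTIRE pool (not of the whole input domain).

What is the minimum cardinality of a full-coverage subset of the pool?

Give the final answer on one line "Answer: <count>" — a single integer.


test 1 (k=5, m=12) hits B1=T, B2=T, B4=F, B5=T, B6=T
test 2 (k=1, m=13) hits B1=T, B2=F, B4=F, B5=F, B6=F
test 3 (k=6, m=7) hits B1=T, B2=F, B4=T, B6=T
test 4 (k=3, m=14) hits B1=T, B2=F, B4=F, B5=F, B6=F
test 5 (k=1, m=5) hits B1=T, B2=F, B4=F, B5=F, B6=F
test 6 (k=1, m=7) hits B1=T, B2=F, B4=F, B5=F, B6=F
test 7 (k=3, m=11) hits B1=T, B2=F, B4=F, B5=F, B6=F
test 8 (k=1, m=3) hits B1=T, B2=F, B4=F, B5=F, B6=F
test 9 (k=3, m=6) hits B1=T, B2=F, B4=F, B5=F, B6=F
test 10 (k=1, m=10) hits B1=T, B2=F, B4=F, B5=F, B6=F
pool-wide coverage (9 outcomes): B1=T, B2=T, B2=F, B4=T, B4=F, B5=T, B5=F, B6=T, B6=F
no size-1 subset reaches all 9 outcomes (best union: 5/9)
no size-2 subset reaches all 9 outcomes (best union: 8/9)
size 3: inputs {1, 2, 3} cover all 9 outcomes, and no lexicographically smaller subset of this size does
Answer: 3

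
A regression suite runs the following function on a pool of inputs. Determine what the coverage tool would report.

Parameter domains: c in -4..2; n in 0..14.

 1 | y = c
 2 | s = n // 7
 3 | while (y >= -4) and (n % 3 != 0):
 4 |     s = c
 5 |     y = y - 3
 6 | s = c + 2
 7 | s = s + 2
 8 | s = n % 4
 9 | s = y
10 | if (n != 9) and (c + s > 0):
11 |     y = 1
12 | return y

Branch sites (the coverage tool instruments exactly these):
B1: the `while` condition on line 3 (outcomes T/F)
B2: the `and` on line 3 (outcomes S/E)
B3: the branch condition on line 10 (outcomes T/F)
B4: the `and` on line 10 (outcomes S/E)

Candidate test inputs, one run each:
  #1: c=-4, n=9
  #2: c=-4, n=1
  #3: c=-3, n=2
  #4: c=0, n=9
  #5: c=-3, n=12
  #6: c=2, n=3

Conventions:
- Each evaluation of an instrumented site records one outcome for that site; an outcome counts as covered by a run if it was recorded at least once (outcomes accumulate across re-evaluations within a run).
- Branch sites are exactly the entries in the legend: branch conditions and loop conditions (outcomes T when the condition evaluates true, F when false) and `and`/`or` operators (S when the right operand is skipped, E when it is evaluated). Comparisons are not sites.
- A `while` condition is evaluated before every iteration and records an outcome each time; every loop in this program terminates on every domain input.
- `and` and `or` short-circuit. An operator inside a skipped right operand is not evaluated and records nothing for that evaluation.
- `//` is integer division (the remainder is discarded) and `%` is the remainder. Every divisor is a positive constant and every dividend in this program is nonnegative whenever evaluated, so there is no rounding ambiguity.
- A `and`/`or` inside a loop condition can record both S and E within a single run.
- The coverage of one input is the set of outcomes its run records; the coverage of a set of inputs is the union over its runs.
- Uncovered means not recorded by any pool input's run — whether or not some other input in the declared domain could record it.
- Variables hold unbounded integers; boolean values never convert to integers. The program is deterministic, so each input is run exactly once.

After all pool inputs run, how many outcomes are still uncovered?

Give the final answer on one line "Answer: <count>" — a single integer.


run #1 (c=-4, n=9) records B1=F, B2=E, B3=F, B4=S
run #2 (c=-4, n=1) records B1=T, B1=F, B2=S, B2=E, B3=F, B4=E
run #3 (c=-3, n=2) records B1=T, B1=F, B2=S, B2=E, B3=F, B4=E
run #4 (c=0, n=9) records B1=F, B2=E, B3=F, B4=S
run #5 (c=-3, n=12) records B1=F, B2=E, B3=F, B4=E
run #6 (c=2, n=3) records B1=F, B2=E, B3=T, B4=E
union over the pool: B1=T, B1=F, B2=S, B2=E, B3=T, B3=F, B4=S, B4=E
uncovered (0 of 8): none
Answer: 0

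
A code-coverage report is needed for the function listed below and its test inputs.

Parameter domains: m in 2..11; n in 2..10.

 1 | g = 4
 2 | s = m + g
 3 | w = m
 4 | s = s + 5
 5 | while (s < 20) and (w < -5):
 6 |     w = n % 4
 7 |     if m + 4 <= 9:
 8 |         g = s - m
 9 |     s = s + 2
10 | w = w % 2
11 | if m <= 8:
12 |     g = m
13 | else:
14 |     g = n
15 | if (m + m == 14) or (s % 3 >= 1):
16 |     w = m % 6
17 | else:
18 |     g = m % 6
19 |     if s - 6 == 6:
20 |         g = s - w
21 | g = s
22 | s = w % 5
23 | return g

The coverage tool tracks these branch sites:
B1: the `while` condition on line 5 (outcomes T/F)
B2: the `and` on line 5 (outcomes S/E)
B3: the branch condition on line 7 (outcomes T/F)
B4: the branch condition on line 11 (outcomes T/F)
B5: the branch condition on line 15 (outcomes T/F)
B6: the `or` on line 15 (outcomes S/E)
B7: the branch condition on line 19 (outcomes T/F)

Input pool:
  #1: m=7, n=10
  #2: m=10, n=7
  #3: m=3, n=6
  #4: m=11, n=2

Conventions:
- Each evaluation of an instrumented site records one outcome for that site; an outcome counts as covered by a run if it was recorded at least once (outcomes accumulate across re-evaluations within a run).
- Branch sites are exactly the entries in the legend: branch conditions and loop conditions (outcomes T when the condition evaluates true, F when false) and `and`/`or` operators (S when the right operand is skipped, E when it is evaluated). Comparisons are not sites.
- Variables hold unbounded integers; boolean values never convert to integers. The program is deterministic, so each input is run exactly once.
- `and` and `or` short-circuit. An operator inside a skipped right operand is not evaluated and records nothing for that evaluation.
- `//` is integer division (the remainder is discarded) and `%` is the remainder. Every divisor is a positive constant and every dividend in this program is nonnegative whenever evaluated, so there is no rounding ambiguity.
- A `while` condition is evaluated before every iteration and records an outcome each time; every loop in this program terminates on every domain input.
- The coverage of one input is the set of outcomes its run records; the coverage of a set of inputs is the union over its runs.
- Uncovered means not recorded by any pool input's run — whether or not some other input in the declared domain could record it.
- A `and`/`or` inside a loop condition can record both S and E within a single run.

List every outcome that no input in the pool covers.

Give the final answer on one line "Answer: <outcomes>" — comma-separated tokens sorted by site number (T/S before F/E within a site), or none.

run #1 (m=7, n=10) runs B2->E, B1->F, B4->T, B6->S, B5->T; records B1=F, B2=E, B4=T, B5=T, B6=S
run #2 (m=10, n=7) runs B2->E, B1->F, B4->F, B6->E, B5->T; records B1=F, B2=E, B4=F, B5=T, B6=E
run #3 (m=3, n=6) runs B2->E, B1->F, B4->T, B6->E, B5->F, B7->T; records B1=F, B2=E, B4=T, B5=F, B6=E, B7=T
run #4 (m=11, n=2) runs B2->S, B1->F, B4->F, B6->E, B5->T; records B1=F, B2=S, B4=F, B5=T, B6=E
union over the pool: B1=F, B2=S, B2=E, B4=T, B4=F, B5=T, B5=F, B6=S, B6=E, B7=T
uncovered (4 of 14): B1=T, B3=T, B3=F, B7=F

Answer: B1=T, B3=T, B3=F, B7=F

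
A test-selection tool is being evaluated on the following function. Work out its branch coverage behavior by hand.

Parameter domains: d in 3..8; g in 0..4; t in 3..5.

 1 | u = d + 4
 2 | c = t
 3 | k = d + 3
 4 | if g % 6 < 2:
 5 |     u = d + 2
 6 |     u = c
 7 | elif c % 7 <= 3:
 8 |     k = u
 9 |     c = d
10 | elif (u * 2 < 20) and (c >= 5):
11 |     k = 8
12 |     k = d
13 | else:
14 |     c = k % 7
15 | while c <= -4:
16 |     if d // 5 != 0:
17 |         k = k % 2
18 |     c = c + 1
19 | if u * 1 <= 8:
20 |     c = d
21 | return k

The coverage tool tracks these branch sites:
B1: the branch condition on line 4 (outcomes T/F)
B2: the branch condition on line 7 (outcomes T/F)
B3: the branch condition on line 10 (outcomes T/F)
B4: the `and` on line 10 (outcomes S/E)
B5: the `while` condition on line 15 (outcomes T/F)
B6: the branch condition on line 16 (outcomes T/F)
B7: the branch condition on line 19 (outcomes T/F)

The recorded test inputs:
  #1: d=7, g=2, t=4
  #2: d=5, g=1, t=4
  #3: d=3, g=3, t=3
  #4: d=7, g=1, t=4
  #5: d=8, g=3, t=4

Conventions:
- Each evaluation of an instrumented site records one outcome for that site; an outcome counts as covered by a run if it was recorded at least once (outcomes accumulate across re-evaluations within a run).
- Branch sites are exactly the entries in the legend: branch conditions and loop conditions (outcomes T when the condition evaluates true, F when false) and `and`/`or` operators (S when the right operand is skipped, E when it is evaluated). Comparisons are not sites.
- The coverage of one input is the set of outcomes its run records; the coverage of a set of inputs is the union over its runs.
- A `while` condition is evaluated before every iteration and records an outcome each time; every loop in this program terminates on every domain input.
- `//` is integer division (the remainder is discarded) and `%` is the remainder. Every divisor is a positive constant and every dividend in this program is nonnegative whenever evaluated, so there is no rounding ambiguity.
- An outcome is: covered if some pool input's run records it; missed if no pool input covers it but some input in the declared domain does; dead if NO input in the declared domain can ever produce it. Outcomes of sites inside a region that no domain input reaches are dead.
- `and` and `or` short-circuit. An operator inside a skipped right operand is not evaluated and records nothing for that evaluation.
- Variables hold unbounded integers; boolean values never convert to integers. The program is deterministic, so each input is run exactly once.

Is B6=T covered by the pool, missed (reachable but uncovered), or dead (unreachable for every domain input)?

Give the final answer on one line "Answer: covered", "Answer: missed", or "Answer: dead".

no pool input records B6=T
checking all 90 inputs in the declared domain: B6=T is never recorded -> dead

Answer: dead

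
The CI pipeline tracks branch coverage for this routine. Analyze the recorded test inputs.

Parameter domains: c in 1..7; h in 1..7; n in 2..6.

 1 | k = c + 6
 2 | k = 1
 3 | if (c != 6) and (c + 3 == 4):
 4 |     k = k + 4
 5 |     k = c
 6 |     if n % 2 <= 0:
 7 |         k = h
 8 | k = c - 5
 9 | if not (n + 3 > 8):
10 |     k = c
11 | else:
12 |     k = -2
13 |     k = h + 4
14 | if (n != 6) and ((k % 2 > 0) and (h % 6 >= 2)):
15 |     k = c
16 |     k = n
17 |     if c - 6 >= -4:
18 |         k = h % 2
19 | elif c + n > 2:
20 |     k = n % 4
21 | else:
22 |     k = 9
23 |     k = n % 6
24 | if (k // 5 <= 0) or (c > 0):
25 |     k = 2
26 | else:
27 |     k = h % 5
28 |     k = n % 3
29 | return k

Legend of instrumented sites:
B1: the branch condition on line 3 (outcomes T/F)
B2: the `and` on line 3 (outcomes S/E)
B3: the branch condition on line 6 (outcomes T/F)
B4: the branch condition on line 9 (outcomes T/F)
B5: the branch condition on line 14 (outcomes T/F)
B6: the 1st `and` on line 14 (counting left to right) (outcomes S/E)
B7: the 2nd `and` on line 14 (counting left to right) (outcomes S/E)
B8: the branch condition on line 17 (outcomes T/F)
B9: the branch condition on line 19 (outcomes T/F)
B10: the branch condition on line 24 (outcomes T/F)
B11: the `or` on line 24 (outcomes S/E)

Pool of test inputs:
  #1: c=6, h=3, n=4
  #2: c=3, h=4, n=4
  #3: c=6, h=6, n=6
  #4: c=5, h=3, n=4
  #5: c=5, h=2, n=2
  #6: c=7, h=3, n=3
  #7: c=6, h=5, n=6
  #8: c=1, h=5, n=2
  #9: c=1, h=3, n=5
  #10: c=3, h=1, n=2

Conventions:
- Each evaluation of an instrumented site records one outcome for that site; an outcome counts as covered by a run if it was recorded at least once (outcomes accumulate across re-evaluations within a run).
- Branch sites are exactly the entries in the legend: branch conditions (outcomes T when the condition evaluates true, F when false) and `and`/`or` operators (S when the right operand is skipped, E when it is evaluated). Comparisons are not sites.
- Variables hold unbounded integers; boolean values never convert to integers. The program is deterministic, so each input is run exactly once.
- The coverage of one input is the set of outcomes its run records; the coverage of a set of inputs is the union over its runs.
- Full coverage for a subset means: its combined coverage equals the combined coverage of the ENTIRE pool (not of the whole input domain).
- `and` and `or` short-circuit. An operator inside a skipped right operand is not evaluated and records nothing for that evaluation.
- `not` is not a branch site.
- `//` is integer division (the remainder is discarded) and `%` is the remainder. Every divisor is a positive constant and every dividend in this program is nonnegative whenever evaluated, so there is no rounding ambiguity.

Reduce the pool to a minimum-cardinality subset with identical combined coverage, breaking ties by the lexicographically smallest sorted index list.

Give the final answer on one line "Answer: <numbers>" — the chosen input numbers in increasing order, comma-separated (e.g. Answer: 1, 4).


test 1 (c=6, h=3, n=4) fires B2->S, B1->F, B4->T, B6->E, B7->S, B5->F, B9->T, B11->S, B10->T; hits B1=F, B2=S, B4=T, B5=F, B6=E, B7=S, B9=T, B10=T, B11=S
test 2 (c=3, h=4, n=4) fires B2->E, B1->F, B4->T, B6->E, B7->E, B5->T, B8->T, B11->S, B10->T; hits B1=F, B2=E, B4=T, B5=T, B6=E, B7=E, B8=T, B10=T, B11=S
test 3 (c=6, h=6, n=6) fires B2->S, B1->F, B4->F, B6->S, B5->F, B9->T, B11->S, B10->T; hits B1=F, B2=S, B4=F, B5=F, B6=S, B9=T, B10=T, B11=S
test 4 (c=5, h=3, n=4) fires B2->E, B1->F, B4->T, B6->E, B7->E, B5->T, B8->T, B11->S, B10->T; hits B1=F, B2=E, B4=T, B5=T, B6=E, B7=E, B8=T, B10=T, B11=S
test 5 (c=5, h=2, n=2) fires B2->E, B1->F, B4->T, B6->E, B7->E, B5->T, B8->T, B11->S, B10->T; hits B1=F, B2=E, B4=T, B5=T, B6=E, B7=E, B8=T, B10=T, B11=S
test 6 (c=7, h=3, n=3) fires B2->E, B1->F, B4->T, B6->E, B7->E, B5->T, B8->T, B11->S, B10->T; hits B1=F, B2=E, B4=T, B5=T, B6=E, B7=E, B8=T, B10=T, B11=S
test 7 (c=6, h=5, n=6) fires B2->S, B1->F, B4->F, B6->S, B5->F, B9->T, B11->S, B10->T; hits B1=F, B2=S, B4=F, B5=F, B6=S, B9=T, B10=T, B11=S
test 8 (c=1, h=5, n=2) fires B2->E, B1->T, B3->T, B4->T, B6->E, B7->E, B5->T, B8->F, B11->S, B10->T; hits B1=T, B2=E, B3=T, B4=T, B5=T, B6=E, B7=E, B8=F, B10=T, B11=S
test 9 (c=1, h=3, n=5) fires B2->E, B1->T, B3->F, B4->T, B6->E, B7->E, B5->T, B8->F, B11->E, B10->T; hits B1=T, B2=E, B3=F, B4=T, B5=T, B6=E, B7=E, B8=F, B10=T, B11=E
test 10 (c=3, h=1, n=2) fires B2->E, B1->F, B4->T, B6->E, B7->E, B5->F, B9->T, B11->S, B10->T; hits B1=F, B2=E, B4=T, B5=F, B6=E, B7=E, B9=T, B10=T, B11=S
union over all inputs: B1=T, B1=F, B2=S, B2=E, B3=T, B3=F, B4=T, B4=F, B5=T, B5=F, B6=S, B6=E, B7=S, B7=E, B8=T, B8=F, B9=T, B10=T, B11=S, B11=E (20 outcomes)
checked all size-1 subsets: none covers 20 outcomes (max 10/20)
checked all size-2 subsets: none covers 20 outcomes (max 17/20)
checked all size-3 subsets: none covers 20 outcomes (max 18/20)
checked all size-4 subsets: none covers 20 outcomes (max 19/20)
inputs {1, 2, 3, 8, 9} (size 5) cover everything; no size-5 subset with a lexicographically smaller index list covers all 20
Answer: 1, 2, 3, 8, 9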